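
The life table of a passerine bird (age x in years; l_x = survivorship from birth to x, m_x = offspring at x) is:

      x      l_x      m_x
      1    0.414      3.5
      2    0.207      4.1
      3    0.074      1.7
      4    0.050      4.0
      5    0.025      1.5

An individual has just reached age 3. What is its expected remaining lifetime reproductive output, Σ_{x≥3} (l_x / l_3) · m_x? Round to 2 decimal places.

4.91

l_3 = 0.074. Conditional survival from age 3 to x is l_x / l_3.
  x=3: (0.074/0.074) × 1.7 = 1.7000
  x=4: (0.050/0.074) × 4.0 = 2.7027
  x=5: (0.025/0.074) × 1.5 = 0.5068
Sum = 1.7000 + 2.7027 + 0.5068 = 4.9095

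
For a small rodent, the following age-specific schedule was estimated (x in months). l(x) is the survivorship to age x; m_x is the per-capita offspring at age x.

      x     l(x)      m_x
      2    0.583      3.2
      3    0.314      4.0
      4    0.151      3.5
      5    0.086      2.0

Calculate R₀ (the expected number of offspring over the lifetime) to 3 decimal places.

3.822

R₀ = Σ l(x) m_x:
  age 2: 0.583 × 3.2 = 1.8656
  age 3: 0.314 × 4.0 = 1.2560
  age 4: 0.151 × 3.5 = 0.5285
  age 5: 0.086 × 2.0 = 0.1720
R₀ = 1.8656 + 1.2560 + 0.5285 + 0.1720 = 3.8221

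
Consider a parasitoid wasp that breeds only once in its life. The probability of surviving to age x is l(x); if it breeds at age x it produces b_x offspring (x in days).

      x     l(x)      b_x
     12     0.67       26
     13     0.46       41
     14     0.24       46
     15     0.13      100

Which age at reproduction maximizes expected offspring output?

Expected offspring if breeding at age x = l(x) × b_x:
  age 12: 0.67 × 26 = 17.420
  age 13: 0.46 × 41 = 18.860
  age 14: 0.24 × 46 = 11.040
  age 15: 0.13 × 100 = 13.000
Maximum at age 13 (18.860).

13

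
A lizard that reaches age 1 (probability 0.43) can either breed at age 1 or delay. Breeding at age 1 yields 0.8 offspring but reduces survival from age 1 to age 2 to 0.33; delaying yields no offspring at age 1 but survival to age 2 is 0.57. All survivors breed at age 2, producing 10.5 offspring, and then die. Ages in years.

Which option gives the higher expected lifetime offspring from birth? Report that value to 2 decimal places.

2.57

breed at age 1: R₀ = 0.43 × (0.8 + 0.33 × 10.5) = 0.43 × 4.2650 = 1.8340
delay to age 2: R₀ = 0.43 × (0.57 × 10.5) = 0.43 × 5.9850 = 2.5735
Higher: delay to age 2 (2.5735).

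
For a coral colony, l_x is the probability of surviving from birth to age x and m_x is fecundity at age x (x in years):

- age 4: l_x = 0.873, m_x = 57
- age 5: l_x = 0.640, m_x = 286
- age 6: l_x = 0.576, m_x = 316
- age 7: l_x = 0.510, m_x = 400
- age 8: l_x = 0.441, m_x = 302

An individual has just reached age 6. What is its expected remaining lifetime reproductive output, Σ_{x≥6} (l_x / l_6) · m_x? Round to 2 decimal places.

901.39

l_6 = 0.576. Conditional survival from age 6 to x is l_x / l_6.
  x=6: (0.576/0.576) × 316 = 316.0000
  x=7: (0.510/0.576) × 400 = 354.1667
  x=8: (0.441/0.576) × 302 = 231.2188
Sum = 316.0000 + 354.1667 + 231.2188 = 901.3854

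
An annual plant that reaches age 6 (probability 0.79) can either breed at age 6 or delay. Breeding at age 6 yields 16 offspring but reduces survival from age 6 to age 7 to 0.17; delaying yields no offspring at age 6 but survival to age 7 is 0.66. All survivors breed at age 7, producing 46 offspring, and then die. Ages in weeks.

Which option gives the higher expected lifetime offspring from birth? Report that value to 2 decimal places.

23.98

breed at age 6: R₀ = 0.79 × (16 + 0.17 × 46) = 0.79 × 23.8200 = 18.8178
delay to age 7: R₀ = 0.79 × (0.66 × 46) = 0.79 × 30.3600 = 23.9844
Higher: delay to age 7 (23.9844).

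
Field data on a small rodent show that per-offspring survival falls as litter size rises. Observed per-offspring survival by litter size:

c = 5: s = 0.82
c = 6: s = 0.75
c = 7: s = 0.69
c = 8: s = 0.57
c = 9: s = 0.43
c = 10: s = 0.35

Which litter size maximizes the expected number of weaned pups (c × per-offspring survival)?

Expected weaned pups = c × s(c):
  c=5: 5 × 0.82 = 4.100
  c=6: 6 × 0.75 = 4.500
  c=7: 7 × 0.69 = 4.830
  c=8: 8 × 0.57 = 4.560
  c=9: 9 × 0.43 = 3.870
  c=10: 10 × 0.35 = 3.500
Maximum at c = 7 (4.830 weaned pups).

7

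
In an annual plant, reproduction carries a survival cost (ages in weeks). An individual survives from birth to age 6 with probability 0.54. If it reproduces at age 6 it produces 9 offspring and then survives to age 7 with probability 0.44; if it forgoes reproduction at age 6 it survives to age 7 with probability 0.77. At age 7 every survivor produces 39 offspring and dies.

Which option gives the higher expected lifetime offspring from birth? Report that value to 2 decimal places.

16.22

breed at age 6: R₀ = 0.54 × (9 + 0.44 × 39) = 0.54 × 26.1600 = 14.1264
delay to age 7: R₀ = 0.54 × (0.77 × 39) = 0.54 × 30.0300 = 16.2162
Higher: delay to age 7 (16.2162).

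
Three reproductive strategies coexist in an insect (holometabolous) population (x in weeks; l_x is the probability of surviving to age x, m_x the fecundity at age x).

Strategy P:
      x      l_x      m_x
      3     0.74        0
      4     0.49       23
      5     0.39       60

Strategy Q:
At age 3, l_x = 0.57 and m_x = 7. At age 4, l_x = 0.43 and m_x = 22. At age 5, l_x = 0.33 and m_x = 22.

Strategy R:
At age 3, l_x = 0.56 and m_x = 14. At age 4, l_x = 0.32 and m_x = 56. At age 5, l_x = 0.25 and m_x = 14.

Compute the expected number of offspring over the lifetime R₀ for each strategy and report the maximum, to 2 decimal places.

Strategy P: R₀ = 0.74×0 + 0.49×23 + 0.39×60 = 34.6700
Strategy Q: R₀ = 0.57×7 + 0.43×22 + 0.33×22 = 20.7100
Strategy R: R₀ = 0.56×14 + 0.32×56 + 0.25×14 = 29.2600
Highest R₀: strategy P with 34.6700.

34.67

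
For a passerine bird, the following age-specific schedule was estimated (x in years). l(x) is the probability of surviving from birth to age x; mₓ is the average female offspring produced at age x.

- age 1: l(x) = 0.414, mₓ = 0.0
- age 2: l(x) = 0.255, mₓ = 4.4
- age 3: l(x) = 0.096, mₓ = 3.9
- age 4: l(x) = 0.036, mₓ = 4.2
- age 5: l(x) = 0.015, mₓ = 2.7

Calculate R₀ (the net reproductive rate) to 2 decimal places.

R₀ = Σ l(x) mₓ:
  age 1: 0.414 × 0.0 = 0.0000
  age 2: 0.255 × 4.4 = 1.1220
  age 3: 0.096 × 3.9 = 0.3744
  age 4: 0.036 × 4.2 = 0.1512
  age 5: 0.015 × 2.7 = 0.0405
R₀ = 0.0000 + 1.1220 + 0.3744 + 0.1512 + 0.0405 = 1.6881

1.69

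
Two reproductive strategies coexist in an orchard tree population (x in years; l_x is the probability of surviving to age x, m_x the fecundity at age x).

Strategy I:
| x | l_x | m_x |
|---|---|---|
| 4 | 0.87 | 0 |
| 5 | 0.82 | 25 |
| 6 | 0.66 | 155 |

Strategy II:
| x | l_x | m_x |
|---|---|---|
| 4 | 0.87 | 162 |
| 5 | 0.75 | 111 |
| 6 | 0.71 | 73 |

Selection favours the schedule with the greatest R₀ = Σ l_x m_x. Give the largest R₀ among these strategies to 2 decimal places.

276.02

Strategy I: R₀ = 0.87×0 + 0.82×25 + 0.66×155 = 122.8000
Strategy II: R₀ = 0.87×162 + 0.75×111 + 0.71×73 = 276.0200
Highest R₀: strategy II with 276.0200.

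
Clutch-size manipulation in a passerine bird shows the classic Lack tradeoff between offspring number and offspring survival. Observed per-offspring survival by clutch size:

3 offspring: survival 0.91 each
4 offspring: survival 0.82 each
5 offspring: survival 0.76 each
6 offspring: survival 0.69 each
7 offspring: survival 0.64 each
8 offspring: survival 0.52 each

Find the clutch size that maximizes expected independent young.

Expected independent young = c × s(c):
  c=3: 3 × 0.91 = 2.730
  c=4: 4 × 0.82 = 3.280
  c=5: 5 × 0.76 = 3.800
  c=6: 6 × 0.69 = 4.140
  c=7: 7 × 0.64 = 4.480
  c=8: 8 × 0.52 = 4.160
Maximum at c = 7 (4.480 independent young).

7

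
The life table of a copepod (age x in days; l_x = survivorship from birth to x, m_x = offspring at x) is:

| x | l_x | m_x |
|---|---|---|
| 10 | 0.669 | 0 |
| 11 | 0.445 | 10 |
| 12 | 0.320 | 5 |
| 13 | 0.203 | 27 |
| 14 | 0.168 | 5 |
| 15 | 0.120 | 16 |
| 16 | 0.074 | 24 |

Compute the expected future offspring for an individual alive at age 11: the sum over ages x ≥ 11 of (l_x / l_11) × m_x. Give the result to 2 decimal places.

l_11 = 0.445. Conditional survival from age 11 to x is l_x / l_11.
  x=11: (0.445/0.445) × 10 = 10.0000
  x=12: (0.320/0.445) × 5 = 3.5955
  x=13: (0.203/0.445) × 27 = 12.3169
  x=14: (0.168/0.445) × 5 = 1.8876
  x=15: (0.120/0.445) × 16 = 4.3146
  x=16: (0.074/0.445) × 24 = 3.9910
Sum = 10.0000 + 3.5955 + 12.3169 + 1.8876 + 4.3146 + 3.9910 = 36.1056

36.11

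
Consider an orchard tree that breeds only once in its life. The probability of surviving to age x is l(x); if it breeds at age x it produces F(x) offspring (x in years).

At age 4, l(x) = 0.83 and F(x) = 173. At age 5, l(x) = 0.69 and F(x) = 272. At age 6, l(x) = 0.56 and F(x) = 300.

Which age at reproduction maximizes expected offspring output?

5

Expected offspring if breeding at age x = l(x) × F(x):
  age 4: 0.83 × 173 = 143.590
  age 5: 0.69 × 272 = 187.680
  age 6: 0.56 × 300 = 168.000
Maximum at age 5 (187.680).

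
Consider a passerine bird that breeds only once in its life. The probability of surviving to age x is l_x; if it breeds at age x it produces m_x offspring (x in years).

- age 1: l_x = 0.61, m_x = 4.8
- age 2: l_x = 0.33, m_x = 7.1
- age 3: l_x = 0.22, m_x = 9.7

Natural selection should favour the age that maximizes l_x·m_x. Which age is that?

Expected offspring if breeding at age x = l_x × m_x:
  age 1: 0.61 × 4.8 = 2.928
  age 2: 0.33 × 7.1 = 2.343
  age 3: 0.22 × 9.7 = 2.134
Maximum at age 1 (2.928).

1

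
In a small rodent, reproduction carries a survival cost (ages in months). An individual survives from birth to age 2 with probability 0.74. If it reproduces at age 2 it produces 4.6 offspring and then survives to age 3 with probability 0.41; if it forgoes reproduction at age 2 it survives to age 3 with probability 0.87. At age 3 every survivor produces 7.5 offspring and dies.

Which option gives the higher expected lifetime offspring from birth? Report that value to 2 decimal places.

breed at age 2: R₀ = 0.74 × (4.6 + 0.41 × 7.5) = 0.74 × 7.6750 = 5.6795
delay to age 3: R₀ = 0.74 × (0.87 × 7.5) = 0.74 × 6.5250 = 4.8285
Higher: breed at age 2 (5.6795).

5.68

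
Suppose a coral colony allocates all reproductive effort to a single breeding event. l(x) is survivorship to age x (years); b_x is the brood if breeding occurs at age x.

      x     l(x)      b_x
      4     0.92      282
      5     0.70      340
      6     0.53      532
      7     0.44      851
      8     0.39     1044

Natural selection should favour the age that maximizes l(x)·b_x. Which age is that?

8

Expected offspring if breeding at age x = l(x) × b_x:
  age 4: 0.92 × 282 = 259.440
  age 5: 0.70 × 340 = 238.000
  age 6: 0.53 × 532 = 281.960
  age 7: 0.44 × 851 = 374.440
  age 8: 0.39 × 1044 = 407.160
Maximum at age 8 (407.160).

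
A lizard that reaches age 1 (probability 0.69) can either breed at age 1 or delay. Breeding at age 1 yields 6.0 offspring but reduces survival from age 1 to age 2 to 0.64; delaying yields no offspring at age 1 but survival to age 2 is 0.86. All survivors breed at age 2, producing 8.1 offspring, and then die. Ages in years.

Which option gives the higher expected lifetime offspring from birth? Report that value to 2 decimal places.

breed at age 1: R₀ = 0.69 × (6.0 + 0.64 × 8.1) = 0.69 × 11.1840 = 7.7170
delay to age 2: R₀ = 0.69 × (0.86 × 8.1) = 0.69 × 6.9660 = 4.8065
Higher: breed at age 1 (7.7170).

7.72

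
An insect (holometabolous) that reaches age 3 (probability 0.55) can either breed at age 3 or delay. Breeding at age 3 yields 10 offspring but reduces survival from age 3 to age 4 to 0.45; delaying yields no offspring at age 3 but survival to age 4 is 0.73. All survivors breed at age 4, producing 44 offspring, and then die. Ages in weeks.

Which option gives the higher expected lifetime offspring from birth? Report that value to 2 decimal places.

breed at age 3: R₀ = 0.55 × (10 + 0.45 × 44) = 0.55 × 29.8000 = 16.3900
delay to age 4: R₀ = 0.55 × (0.73 × 44) = 0.55 × 32.1200 = 17.6660
Higher: delay to age 4 (17.6660).

17.67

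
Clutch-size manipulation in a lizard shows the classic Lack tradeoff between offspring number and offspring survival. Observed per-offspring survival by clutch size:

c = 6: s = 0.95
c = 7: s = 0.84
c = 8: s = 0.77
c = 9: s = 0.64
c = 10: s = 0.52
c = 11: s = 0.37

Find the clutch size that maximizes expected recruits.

Expected recruits = c × s(c):
  c=6: 6 × 0.95 = 5.700
  c=7: 7 × 0.84 = 5.880
  c=8: 8 × 0.77 = 6.160
  c=9: 9 × 0.64 = 5.760
  c=10: 10 × 0.52 = 5.200
  c=11: 11 × 0.37 = 4.070
Maximum at c = 8 (6.160 recruits).

8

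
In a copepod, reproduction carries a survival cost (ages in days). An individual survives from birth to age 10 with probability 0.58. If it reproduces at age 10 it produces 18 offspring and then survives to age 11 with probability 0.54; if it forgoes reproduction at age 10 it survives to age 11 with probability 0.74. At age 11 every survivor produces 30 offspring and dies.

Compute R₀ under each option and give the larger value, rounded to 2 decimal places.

breed at age 10: R₀ = 0.58 × (18 + 0.54 × 30) = 0.58 × 34.2000 = 19.8360
delay to age 11: R₀ = 0.58 × (0.74 × 30) = 0.58 × 22.2000 = 12.8760
Higher: breed at age 10 (19.8360).

19.84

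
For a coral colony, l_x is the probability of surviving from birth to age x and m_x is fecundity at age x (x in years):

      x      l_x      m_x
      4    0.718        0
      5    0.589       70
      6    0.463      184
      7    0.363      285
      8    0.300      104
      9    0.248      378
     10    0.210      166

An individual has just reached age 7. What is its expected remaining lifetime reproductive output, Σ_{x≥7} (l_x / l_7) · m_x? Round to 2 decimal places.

725.23

l_7 = 0.363. Conditional survival from age 7 to x is l_x / l_7.
  x=7: (0.363/0.363) × 285 = 285.0000
  x=8: (0.300/0.363) × 104 = 85.9504
  x=9: (0.248/0.363) × 378 = 258.2479
  x=10: (0.210/0.363) × 166 = 96.0331
Sum = 285.0000 + 85.9504 + 258.2479 + 96.0331 = 725.2314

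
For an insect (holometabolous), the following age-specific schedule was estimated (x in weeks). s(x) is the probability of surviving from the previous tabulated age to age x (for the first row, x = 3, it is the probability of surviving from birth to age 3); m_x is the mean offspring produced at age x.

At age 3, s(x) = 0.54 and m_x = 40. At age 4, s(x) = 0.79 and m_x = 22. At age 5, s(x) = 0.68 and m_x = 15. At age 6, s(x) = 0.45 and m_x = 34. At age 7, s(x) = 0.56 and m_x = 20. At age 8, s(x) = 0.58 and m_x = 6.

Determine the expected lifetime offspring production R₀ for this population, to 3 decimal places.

Survivorship from birth: l_x = s_3·s_4·…·s_x.
  l_3 = 0.54000
  l_4 = 0.42660
  l_5 = 0.29009
  l_6 = 0.13054
  l_7 = 0.07310
  l_8 = 0.04240
R₀ = Σ l_x m_x:
  age 3: 0.54000 × 40 = 21.6000
  age 4: 0.42660 × 22 = 9.3852
  age 5: 0.29009 × 15 = 4.3514
  age 6: 0.13054 × 34 = 4.4384
  age 7: 0.07310 × 20 = 1.4620
  age 8: 0.04240 × 6 = 0.2544
R₀ = 21.6000 + 9.3852 + 4.3514 + 4.4384 + 1.4620 + 0.2544 = 41.4913

41.491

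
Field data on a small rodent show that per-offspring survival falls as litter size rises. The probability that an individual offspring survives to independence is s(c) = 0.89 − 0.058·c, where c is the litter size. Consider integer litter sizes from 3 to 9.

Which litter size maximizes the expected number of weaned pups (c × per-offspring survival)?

8

Expected weaned pups = c × s(c):
  c=3: 3 × 0.716 = 2.148
  c=4: 4 × 0.658 = 2.632
  c=5: 5 × 0.600 = 3.000
  c=6: 6 × 0.542 = 3.252
  c=7: 7 × 0.484 = 3.388
  c=8: 8 × 0.426 = 3.408
  c=9: 9 × 0.368 = 3.312
Maximum at c = 8 (3.408 weaned pups).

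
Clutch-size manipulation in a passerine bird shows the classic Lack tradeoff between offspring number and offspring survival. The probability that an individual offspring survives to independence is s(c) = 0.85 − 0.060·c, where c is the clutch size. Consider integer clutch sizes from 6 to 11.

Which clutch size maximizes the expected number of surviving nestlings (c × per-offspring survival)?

7

Expected surviving nestlings = c × s(c):
  c=6: 6 × 0.490 = 2.940
  c=7: 7 × 0.430 = 3.010
  c=8: 8 × 0.370 = 2.960
  c=9: 9 × 0.310 = 2.790
  c=10: 10 × 0.250 = 2.500
  c=11: 11 × 0.190 = 2.090
Maximum at c = 7 (3.010 surviving nestlings).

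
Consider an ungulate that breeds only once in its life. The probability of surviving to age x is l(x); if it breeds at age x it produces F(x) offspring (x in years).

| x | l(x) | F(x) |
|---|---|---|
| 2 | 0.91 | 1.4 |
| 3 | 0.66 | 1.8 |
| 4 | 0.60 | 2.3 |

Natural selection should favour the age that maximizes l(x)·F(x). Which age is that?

Expected offspring if breeding at age x = l(x) × F(x):
  age 2: 0.91 × 1.4 = 1.274
  age 3: 0.66 × 1.8 = 1.188
  age 4: 0.60 × 2.3 = 1.380
Maximum at age 4 (1.380).

4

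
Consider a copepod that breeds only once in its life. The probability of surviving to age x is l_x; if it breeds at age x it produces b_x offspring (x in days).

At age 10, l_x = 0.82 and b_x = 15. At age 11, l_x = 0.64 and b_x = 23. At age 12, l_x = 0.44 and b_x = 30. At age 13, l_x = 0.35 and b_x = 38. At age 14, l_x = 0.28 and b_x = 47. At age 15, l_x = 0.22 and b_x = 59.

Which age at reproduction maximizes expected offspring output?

Expected offspring if breeding at age x = l_x × b_x:
  age 10: 0.82 × 15 = 12.300
  age 11: 0.64 × 23 = 14.720
  age 12: 0.44 × 30 = 13.200
  age 13: 0.35 × 38 = 13.300
  age 14: 0.28 × 47 = 13.160
  age 15: 0.22 × 59 = 12.980
Maximum at age 11 (14.720).

11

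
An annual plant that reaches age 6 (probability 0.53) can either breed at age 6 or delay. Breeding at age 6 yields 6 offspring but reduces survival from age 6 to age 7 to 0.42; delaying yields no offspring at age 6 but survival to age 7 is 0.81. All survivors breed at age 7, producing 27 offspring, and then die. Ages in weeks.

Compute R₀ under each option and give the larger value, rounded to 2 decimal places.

breed at age 6: R₀ = 0.53 × (6 + 0.42 × 27) = 0.53 × 17.3400 = 9.1902
delay to age 7: R₀ = 0.53 × (0.81 × 27) = 0.53 × 21.8700 = 11.5911
Higher: delay to age 7 (11.5911).

11.59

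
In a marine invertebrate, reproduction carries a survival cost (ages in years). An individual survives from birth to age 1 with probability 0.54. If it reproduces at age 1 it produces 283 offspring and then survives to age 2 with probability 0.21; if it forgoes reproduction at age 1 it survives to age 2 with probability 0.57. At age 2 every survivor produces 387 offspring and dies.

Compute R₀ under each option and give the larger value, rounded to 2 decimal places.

breed at age 1: R₀ = 0.54 × (283 + 0.21 × 387) = 0.54 × 364.2700 = 196.7058
delay to age 2: R₀ = 0.54 × (0.57 × 387) = 0.54 × 220.5900 = 119.1186
Higher: breed at age 1 (196.7058).

196.71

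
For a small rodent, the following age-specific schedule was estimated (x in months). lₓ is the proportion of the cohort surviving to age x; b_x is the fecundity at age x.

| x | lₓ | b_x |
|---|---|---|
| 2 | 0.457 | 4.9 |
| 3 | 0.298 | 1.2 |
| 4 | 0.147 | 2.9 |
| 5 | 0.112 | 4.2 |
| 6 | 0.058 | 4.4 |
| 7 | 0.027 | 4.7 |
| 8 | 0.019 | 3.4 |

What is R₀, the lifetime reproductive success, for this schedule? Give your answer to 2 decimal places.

R₀ = Σ lₓ b_x:
  age 2: 0.457 × 4.9 = 2.2393
  age 3: 0.298 × 1.2 = 0.3576
  age 4: 0.147 × 2.9 = 0.4263
  age 5: 0.112 × 4.2 = 0.4704
  age 6: 0.058 × 4.4 = 0.2552
  age 7: 0.027 × 4.7 = 0.1269
  age 8: 0.019 × 3.4 = 0.0646
R₀ = 2.2393 + 0.3576 + 0.4263 + 0.4704 + 0.2552 + 0.1269 + 0.0646 = 3.9403

3.94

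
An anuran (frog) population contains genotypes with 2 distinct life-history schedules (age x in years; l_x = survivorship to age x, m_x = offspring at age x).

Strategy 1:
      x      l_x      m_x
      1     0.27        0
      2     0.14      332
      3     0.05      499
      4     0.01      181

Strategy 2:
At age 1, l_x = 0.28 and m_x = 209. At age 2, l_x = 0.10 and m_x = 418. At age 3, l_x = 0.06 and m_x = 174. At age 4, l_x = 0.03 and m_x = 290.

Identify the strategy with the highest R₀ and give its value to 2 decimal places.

Strategy 1: R₀ = 0.27×0 + 0.14×332 + 0.05×499 + 0.01×181 = 73.2400
Strategy 2: R₀ = 0.28×209 + 0.10×418 + 0.06×174 + 0.03×290 = 119.4600
Highest R₀: strategy 2 with 119.4600.

119.46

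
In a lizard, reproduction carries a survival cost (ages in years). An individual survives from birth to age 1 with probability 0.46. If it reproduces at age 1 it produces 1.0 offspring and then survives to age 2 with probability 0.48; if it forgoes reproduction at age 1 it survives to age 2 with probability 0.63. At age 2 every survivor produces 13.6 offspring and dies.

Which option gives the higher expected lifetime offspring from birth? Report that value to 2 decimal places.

breed at age 1: R₀ = 0.46 × (1.0 + 0.48 × 13.6) = 0.46 × 7.5280 = 3.4629
delay to age 2: R₀ = 0.46 × (0.63 × 13.6) = 0.46 × 8.5680 = 3.9413
Higher: delay to age 2 (3.9413).

3.94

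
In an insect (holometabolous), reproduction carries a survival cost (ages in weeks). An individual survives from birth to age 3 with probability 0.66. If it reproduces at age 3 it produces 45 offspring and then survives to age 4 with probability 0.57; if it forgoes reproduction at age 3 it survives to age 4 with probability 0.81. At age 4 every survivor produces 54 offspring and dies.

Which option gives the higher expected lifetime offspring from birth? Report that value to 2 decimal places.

breed at age 3: R₀ = 0.66 × (45 + 0.57 × 54) = 0.66 × 75.7800 = 50.0148
delay to age 4: R₀ = 0.66 × (0.81 × 54) = 0.66 × 43.7400 = 28.8684
Higher: breed at age 3 (50.0148).

50.01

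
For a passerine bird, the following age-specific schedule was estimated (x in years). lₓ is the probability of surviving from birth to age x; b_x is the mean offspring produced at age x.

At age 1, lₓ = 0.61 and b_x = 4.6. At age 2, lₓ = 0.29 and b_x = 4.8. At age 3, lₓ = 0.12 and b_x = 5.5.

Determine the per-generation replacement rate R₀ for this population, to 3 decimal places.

R₀ = Σ lₓ b_x:
  age 1: 0.61 × 4.6 = 2.8060
  age 2: 0.29 × 4.8 = 1.3920
  age 3: 0.12 × 5.5 = 0.6600
R₀ = 2.8060 + 1.3920 + 0.6600 = 4.8580

4.858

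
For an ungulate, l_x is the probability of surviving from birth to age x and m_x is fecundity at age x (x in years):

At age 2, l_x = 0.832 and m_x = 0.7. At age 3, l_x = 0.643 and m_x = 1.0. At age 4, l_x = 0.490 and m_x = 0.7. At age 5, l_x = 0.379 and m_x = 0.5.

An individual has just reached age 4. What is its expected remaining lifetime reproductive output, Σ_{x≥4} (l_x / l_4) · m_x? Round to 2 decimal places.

l_4 = 0.490. Conditional survival from age 4 to x is l_x / l_4.
  x=4: (0.490/0.490) × 0.7 = 0.7000
  x=5: (0.379/0.490) × 0.5 = 0.3867
Sum = 0.7000 + 0.3867 = 1.0867

1.09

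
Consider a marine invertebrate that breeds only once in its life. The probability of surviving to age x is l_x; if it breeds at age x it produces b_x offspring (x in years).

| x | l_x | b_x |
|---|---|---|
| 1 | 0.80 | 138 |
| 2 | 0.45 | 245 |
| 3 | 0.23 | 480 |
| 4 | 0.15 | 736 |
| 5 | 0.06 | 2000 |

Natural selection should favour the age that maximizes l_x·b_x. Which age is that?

5

Expected offspring if breeding at age x = l_x × b_x:
  age 1: 0.80 × 138 = 110.400
  age 2: 0.45 × 245 = 110.250
  age 3: 0.23 × 480 = 110.400
  age 4: 0.15 × 736 = 110.400
  age 5: 0.06 × 2000 = 120.000
Maximum at age 5 (120.000).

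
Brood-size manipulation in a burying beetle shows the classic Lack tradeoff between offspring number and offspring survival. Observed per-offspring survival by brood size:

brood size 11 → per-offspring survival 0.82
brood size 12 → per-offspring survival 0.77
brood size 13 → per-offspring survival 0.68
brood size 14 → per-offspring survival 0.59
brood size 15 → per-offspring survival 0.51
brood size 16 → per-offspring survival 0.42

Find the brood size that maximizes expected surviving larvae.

Expected surviving larvae = c × s(c):
  c=11: 11 × 0.82 = 9.020
  c=12: 12 × 0.77 = 9.240
  c=13: 13 × 0.68 = 8.840
  c=14: 14 × 0.59 = 8.260
  c=15: 15 × 0.51 = 7.650
  c=16: 16 × 0.42 = 6.720
Maximum at c = 12 (9.240 surviving larvae).

12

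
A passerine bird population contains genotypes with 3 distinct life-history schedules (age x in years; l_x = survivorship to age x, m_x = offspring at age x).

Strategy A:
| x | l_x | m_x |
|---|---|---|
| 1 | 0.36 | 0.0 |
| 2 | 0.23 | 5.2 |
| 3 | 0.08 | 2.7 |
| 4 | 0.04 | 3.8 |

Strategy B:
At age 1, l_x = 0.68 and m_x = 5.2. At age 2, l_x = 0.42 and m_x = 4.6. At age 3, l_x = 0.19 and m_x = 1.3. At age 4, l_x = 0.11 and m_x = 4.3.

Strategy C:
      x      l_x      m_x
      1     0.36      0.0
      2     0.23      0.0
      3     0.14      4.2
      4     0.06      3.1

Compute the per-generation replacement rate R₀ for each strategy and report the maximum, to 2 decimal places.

Strategy A: R₀ = 0.36×0.0 + 0.23×5.2 + 0.08×2.7 + 0.04×3.8 = 1.5640
Strategy B: R₀ = 0.68×5.2 + 0.42×4.6 + 0.19×1.3 + 0.11×4.3 = 6.1880
Strategy C: R₀ = 0.36×0.0 + 0.23×0.0 + 0.14×4.2 + 0.06×3.1 = 0.7740
Highest R₀: strategy B with 6.1880.

6.19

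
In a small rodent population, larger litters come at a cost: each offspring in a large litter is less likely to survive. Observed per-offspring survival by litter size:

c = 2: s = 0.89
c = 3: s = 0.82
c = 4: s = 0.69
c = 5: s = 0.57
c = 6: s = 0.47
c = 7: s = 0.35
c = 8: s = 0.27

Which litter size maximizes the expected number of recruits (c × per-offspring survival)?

Expected recruits = c × s(c):
  c=2: 2 × 0.89 = 1.780
  c=3: 3 × 0.82 = 2.460
  c=4: 4 × 0.69 = 2.760
  c=5: 5 × 0.57 = 2.850
  c=6: 6 × 0.47 = 2.820
  c=7: 7 × 0.35 = 2.450
  c=8: 8 × 0.27 = 2.160
Maximum at c = 5 (2.850 recruits).

5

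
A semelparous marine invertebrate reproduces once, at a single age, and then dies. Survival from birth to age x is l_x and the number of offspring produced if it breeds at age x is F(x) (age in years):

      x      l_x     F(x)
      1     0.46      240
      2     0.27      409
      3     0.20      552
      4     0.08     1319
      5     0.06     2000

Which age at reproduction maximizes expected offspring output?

5

Expected offspring if breeding at age x = l_x × F(x):
  age 1: 0.46 × 240 = 110.400
  age 2: 0.27 × 409 = 110.430
  age 3: 0.20 × 552 = 110.400
  age 4: 0.08 × 1319 = 105.520
  age 5: 0.06 × 2000 = 120.000
Maximum at age 5 (120.000).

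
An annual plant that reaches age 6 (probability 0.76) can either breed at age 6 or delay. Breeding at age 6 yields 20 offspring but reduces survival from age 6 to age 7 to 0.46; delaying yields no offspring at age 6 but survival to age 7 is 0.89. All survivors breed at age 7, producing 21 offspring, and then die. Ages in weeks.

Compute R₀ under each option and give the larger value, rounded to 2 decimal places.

22.54

breed at age 6: R₀ = 0.76 × (20 + 0.46 × 21) = 0.76 × 29.6600 = 22.5416
delay to age 7: R₀ = 0.76 × (0.89 × 21) = 0.76 × 18.6900 = 14.2044
Higher: breed at age 6 (22.5416).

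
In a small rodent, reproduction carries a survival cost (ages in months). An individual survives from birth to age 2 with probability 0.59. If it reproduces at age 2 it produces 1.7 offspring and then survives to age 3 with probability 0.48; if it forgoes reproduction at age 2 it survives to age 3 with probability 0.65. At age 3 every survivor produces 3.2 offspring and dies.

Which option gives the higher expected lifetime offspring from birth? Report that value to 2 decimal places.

1.91

breed at age 2: R₀ = 0.59 × (1.7 + 0.48 × 3.2) = 0.59 × 3.2360 = 1.9092
delay to age 3: R₀ = 0.59 × (0.65 × 3.2) = 0.59 × 2.0800 = 1.2272
Higher: breed at age 2 (1.9092).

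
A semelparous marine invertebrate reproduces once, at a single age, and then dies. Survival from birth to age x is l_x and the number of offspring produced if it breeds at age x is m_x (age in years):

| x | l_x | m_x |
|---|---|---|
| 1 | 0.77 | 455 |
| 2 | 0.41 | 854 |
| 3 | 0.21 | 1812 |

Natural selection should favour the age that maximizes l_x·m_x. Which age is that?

3

Expected offspring if breeding at age x = l_x × m_x:
  age 1: 0.77 × 455 = 350.350
  age 2: 0.41 × 854 = 350.140
  age 3: 0.21 × 1812 = 380.520
Maximum at age 3 (380.520).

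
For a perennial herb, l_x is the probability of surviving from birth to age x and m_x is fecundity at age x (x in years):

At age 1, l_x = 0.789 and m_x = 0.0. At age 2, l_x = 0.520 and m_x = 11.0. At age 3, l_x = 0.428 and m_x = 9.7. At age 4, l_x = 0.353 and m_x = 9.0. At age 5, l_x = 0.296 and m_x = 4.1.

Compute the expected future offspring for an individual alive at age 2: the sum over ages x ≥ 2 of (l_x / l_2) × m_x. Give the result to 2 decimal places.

27.43

l_2 = 0.520. Conditional survival from age 2 to x is l_x / l_2.
  x=2: (0.520/0.520) × 11.0 = 11.0000
  x=3: (0.428/0.520) × 9.7 = 7.9838
  x=4: (0.353/0.520) × 9.0 = 6.1096
  x=5: (0.296/0.520) × 4.1 = 2.3338
Sum = 11.0000 + 7.9838 + 6.1096 + 2.3338 = 27.4273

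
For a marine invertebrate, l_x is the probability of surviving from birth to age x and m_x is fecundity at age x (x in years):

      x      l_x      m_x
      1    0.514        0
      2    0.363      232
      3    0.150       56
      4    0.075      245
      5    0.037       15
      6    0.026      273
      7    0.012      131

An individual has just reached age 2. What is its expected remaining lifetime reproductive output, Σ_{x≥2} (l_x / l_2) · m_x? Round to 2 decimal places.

l_2 = 0.363. Conditional survival from age 2 to x is l_x / l_2.
  x=2: (0.363/0.363) × 232 = 232.0000
  x=3: (0.150/0.363) × 56 = 23.1405
  x=4: (0.075/0.363) × 245 = 50.6198
  x=5: (0.037/0.363) × 15 = 1.5289
  x=6: (0.026/0.363) × 273 = 19.5537
  x=7: (0.012/0.363) × 131 = 4.3306
Sum = 232.0000 + 23.1405 + 50.6198 + 1.5289 + 19.5537 + 4.3306 = 331.1736

331.17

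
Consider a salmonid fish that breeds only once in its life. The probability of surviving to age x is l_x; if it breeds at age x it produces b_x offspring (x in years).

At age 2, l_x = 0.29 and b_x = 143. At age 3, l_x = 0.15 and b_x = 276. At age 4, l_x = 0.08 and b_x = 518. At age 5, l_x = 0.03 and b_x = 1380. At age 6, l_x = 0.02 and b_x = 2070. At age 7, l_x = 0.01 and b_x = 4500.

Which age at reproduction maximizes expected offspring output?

7

Expected offspring if breeding at age x = l_x × b_x:
  age 2: 0.29 × 143 = 41.470
  age 3: 0.15 × 276 = 41.400
  age 4: 0.08 × 518 = 41.440
  age 5: 0.03 × 1380 = 41.400
  age 6: 0.02 × 2070 = 41.400
  age 7: 0.01 × 4500 = 45.000
Maximum at age 7 (45.000).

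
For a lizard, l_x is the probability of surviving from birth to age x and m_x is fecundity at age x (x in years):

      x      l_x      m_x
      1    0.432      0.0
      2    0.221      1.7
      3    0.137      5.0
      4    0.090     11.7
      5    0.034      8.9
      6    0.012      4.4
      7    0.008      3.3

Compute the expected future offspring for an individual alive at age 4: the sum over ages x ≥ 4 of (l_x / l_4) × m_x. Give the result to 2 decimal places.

l_4 = 0.090. Conditional survival from age 4 to x is l_x / l_4.
  x=4: (0.090/0.090) × 11.7 = 11.7000
  x=5: (0.034/0.090) × 8.9 = 3.3622
  x=6: (0.012/0.090) × 4.4 = 0.5867
  x=7: (0.008/0.090) × 3.3 = 0.2933
Sum = 11.7000 + 3.3622 + 0.5867 + 0.2933 = 15.9422

15.94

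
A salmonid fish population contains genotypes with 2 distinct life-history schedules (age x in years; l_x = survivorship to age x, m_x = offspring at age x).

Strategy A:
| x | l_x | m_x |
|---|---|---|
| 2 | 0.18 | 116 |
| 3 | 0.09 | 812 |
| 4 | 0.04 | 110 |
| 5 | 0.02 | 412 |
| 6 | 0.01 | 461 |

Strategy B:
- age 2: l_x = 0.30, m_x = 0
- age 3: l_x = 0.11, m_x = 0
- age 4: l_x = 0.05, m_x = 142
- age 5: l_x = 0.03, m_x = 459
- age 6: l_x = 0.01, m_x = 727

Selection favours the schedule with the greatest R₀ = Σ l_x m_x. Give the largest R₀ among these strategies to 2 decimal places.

Strategy A: R₀ = 0.18×116 + 0.09×812 + 0.04×110 + 0.02×412 + 0.01×461 = 111.2100
Strategy B: R₀ = 0.30×0 + 0.11×0 + 0.05×142 + 0.03×459 + 0.01×727 = 28.1400
Highest R₀: strategy A with 111.2100.

111.21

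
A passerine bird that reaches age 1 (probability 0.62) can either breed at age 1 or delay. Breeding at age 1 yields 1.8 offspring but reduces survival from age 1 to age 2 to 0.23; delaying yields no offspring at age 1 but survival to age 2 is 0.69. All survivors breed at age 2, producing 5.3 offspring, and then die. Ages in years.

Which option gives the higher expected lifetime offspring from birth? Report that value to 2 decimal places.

2.27

breed at age 1: R₀ = 0.62 × (1.8 + 0.23 × 5.3) = 0.62 × 3.0190 = 1.8718
delay to age 2: R₀ = 0.62 × (0.69 × 5.3) = 0.62 × 3.6570 = 2.2673
Higher: delay to age 2 (2.2673).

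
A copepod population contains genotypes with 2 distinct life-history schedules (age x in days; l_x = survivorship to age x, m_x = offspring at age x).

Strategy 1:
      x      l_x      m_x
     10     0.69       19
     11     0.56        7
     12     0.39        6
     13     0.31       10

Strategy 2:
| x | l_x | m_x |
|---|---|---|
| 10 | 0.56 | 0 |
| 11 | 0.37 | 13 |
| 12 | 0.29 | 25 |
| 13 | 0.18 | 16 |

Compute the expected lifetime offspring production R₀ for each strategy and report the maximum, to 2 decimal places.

Strategy 1: R₀ = 0.69×19 + 0.56×7 + 0.39×6 + 0.31×10 = 22.4700
Strategy 2: R₀ = 0.56×0 + 0.37×13 + 0.29×25 + 0.18×16 = 14.9400
Highest R₀: strategy 1 with 22.4700.

22.47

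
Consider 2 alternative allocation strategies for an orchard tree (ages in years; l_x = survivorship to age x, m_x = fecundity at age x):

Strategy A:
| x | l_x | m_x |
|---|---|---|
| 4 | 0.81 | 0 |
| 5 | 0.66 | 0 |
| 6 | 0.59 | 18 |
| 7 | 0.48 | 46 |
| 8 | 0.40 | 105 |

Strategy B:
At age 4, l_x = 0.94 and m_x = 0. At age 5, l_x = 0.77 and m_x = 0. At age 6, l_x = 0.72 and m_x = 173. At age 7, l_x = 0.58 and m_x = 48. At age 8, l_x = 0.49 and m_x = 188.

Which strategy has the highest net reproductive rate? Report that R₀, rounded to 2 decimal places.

244.52

Strategy A: R₀ = 0.81×0 + 0.66×0 + 0.59×18 + 0.48×46 + 0.40×105 = 74.7000
Strategy B: R₀ = 0.94×0 + 0.77×0 + 0.72×173 + 0.58×48 + 0.49×188 = 244.5200
Highest R₀: strategy B with 244.5200.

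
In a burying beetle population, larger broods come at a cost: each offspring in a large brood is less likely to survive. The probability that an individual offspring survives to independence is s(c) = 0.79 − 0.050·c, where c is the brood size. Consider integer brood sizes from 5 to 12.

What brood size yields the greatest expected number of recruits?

Expected recruits = c × s(c):
  c=5: 5 × 0.540 = 2.700
  c=6: 6 × 0.490 = 2.940
  c=7: 7 × 0.440 = 3.080
  c=8: 8 × 0.390 = 3.120
  c=9: 9 × 0.340 = 3.060
  c=10: 10 × 0.290 = 2.900
  c=11: 11 × 0.240 = 2.640
  c=12: 12 × 0.190 = 2.280
Maximum at c = 8 (3.120 recruits).

8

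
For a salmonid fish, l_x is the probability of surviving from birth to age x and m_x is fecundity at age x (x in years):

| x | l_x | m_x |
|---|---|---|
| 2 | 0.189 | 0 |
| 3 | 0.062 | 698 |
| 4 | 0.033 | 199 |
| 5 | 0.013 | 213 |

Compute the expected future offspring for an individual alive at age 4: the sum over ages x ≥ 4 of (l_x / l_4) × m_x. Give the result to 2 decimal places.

l_4 = 0.033. Conditional survival from age 4 to x is l_x / l_4.
  x=4: (0.033/0.033) × 199 = 199.0000
  x=5: (0.013/0.033) × 213 = 83.9091
Sum = 199.0000 + 83.9091 = 282.9091

282.91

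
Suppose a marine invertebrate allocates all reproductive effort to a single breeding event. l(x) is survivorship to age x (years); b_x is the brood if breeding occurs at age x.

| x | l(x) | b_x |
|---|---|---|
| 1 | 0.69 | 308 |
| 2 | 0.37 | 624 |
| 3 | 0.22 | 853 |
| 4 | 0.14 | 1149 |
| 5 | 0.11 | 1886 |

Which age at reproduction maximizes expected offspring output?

2

Expected offspring if breeding at age x = l(x) × b_x:
  age 1: 0.69 × 308 = 212.520
  age 2: 0.37 × 624 = 230.880
  age 3: 0.22 × 853 = 187.660
  age 4: 0.14 × 1149 = 160.860
  age 5: 0.11 × 1886 = 207.460
Maximum at age 2 (230.880).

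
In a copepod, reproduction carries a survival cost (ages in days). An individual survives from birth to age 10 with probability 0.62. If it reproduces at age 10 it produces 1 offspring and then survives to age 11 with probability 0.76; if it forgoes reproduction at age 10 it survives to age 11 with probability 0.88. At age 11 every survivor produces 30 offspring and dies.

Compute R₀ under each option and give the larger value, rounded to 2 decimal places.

16.37

breed at age 10: R₀ = 0.62 × (1 + 0.76 × 30) = 0.62 × 23.8000 = 14.7560
delay to age 11: R₀ = 0.62 × (0.88 × 30) = 0.62 × 26.4000 = 16.3680
Higher: delay to age 11 (16.3680).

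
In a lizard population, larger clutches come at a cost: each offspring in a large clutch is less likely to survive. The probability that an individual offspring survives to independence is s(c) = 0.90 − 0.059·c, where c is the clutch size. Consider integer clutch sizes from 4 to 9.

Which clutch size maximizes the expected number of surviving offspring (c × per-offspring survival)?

Expected surviving offspring = c × s(c):
  c=4: 4 × 0.664 = 2.656
  c=5: 5 × 0.605 = 3.025
  c=6: 6 × 0.546 = 3.276
  c=7: 7 × 0.487 = 3.409
  c=8: 8 × 0.428 = 3.424
  c=9: 9 × 0.369 = 3.321
Maximum at c = 8 (3.424 surviving offspring).

8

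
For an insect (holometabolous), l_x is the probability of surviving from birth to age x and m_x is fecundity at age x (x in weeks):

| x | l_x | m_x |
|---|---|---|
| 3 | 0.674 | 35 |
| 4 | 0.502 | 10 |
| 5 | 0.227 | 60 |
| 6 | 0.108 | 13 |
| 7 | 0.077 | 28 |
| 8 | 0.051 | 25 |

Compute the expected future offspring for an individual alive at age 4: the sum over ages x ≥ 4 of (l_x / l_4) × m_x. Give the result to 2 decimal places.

l_4 = 0.502. Conditional survival from age 4 to x is l_x / l_4.
  x=4: (0.502/0.502) × 10 = 10.0000
  x=5: (0.227/0.502) × 60 = 27.1315
  x=6: (0.108/0.502) × 13 = 2.7968
  x=7: (0.077/0.502) × 28 = 4.2948
  x=8: (0.051/0.502) × 25 = 2.5398
Sum = 10.0000 + 27.1315 + 2.7968 + 4.2948 + 2.5398 = 46.7629

46.76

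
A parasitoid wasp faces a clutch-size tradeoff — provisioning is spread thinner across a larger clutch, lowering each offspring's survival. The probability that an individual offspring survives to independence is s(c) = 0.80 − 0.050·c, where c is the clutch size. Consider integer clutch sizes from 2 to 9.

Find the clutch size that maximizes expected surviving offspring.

Expected surviving offspring = c × s(c):
  c=2: 2 × 0.700 = 1.400
  c=3: 3 × 0.650 = 1.950
  c=4: 4 × 0.600 = 2.400
  c=5: 5 × 0.550 = 2.750
  c=6: 6 × 0.500 = 3.000
  c=7: 7 × 0.450 = 3.150
  c=8: 8 × 0.400 = 3.200
  c=9: 9 × 0.350 = 3.150
Maximum at c = 8 (3.200 surviving offspring).

8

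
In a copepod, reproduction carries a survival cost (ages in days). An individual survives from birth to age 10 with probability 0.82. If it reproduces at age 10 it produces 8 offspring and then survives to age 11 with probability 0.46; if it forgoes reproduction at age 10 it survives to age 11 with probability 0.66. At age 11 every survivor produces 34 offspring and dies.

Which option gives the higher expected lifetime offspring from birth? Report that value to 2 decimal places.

19.38

breed at age 10: R₀ = 0.82 × (8 + 0.46 × 34) = 0.82 × 23.6400 = 19.3848
delay to age 11: R₀ = 0.82 × (0.66 × 34) = 0.82 × 22.4400 = 18.4008
Higher: breed at age 10 (19.3848).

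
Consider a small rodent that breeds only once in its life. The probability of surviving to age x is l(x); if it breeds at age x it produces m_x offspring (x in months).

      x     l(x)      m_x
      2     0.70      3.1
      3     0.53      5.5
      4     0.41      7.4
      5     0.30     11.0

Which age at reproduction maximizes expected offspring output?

5

Expected offspring if breeding at age x = l(x) × m_x:
  age 2: 0.70 × 3.1 = 2.170
  age 3: 0.53 × 5.5 = 2.915
  age 4: 0.41 × 7.4 = 3.034
  age 5: 0.30 × 11.0 = 3.300
Maximum at age 5 (3.300).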